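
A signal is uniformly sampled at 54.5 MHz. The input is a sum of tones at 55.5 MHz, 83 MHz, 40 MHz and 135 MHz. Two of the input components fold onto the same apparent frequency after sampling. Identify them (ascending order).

83 MHz, 135 MHz

fs/2 = 27.25 MHz.
55.5 MHz mod fs = 1 MHz.
1 MHz ≤ fs/2 = 27.25 MHz, appears at 1 MHz.
83 MHz mod fs = 28.5 MHz.
28.5 MHz > fs/2 = 27.25 MHz, folds to fs − 28.5 MHz = 26 MHz.
40 MHz > fs/2 = 27.25 MHz, folds to fs − 40 MHz = 14.5 MHz.
135 MHz mod fs = 26 MHz.
26 MHz ≤ fs/2 = 27.25 MHz, appears at 26 MHz.
83 MHz and 135 MHz both map to 26 MHz.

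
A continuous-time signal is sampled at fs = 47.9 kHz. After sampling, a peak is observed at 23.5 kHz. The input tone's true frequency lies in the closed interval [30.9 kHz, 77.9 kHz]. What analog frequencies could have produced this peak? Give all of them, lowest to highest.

Frequencies that alias to 23.5 kHz are k·fs ± 23.5 kHz for integer k ≥ 0.
k=0: 23.5 kHz.
k=1: 24.4 kHz, 71.4 kHz.
k=2: 72.3 kHz, 119.3 kHz.
k=3: 120.2 kHz, 167.2 kHz.
Within [30.9 kHz, 77.9 kHz]: 71.4 kHz, 72.3 kHz.

71.4 kHz, 72.3 kHz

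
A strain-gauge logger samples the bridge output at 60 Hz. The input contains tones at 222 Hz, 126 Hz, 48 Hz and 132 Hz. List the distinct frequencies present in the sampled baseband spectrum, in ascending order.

fs/2 = 30 Hz.
222 Hz mod fs = 42 Hz.
42 Hz > fs/2 = 30 Hz, folds to fs − 42 Hz = 18 Hz.
126 Hz mod fs = 6 Hz.
6 Hz ≤ fs/2 = 30 Hz, appears at 6 Hz.
48 Hz > fs/2 = 30 Hz, folds to fs − 48 Hz = 12 Hz.
132 Hz mod fs = 12 Hz.
12 Hz ≤ fs/2 = 30 Hz, appears at 12 Hz.
Distinct values: {6 Hz, 12 Hz, 18 Hz}.

6 Hz, 12 Hz, 18 Hz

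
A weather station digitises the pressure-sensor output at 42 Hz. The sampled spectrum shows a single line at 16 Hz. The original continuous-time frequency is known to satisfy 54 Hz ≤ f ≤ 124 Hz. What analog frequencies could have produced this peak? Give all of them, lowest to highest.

58 Hz, 68 Hz, 100 Hz, 110 Hz

Frequencies that alias to 16 Hz are k·fs ± 16 Hz for integer k ≥ 0.
k=0: 16 Hz.
k=1: 26 Hz, 58 Hz.
k=2: 68 Hz, 100 Hz.
k=3: 110 Hz, 142 Hz.
k=4: 152 Hz, 184 Hz.
Within [54 Hz, 124 Hz]: 58 Hz, 68 Hz, 100 Hz, 110 Hz.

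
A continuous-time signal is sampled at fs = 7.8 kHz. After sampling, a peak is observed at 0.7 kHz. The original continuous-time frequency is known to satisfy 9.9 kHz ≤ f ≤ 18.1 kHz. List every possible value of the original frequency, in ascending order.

Frequencies that alias to 0.7 kHz are k·fs ± 0.7 kHz for integer k ≥ 0.
k=0: 0.7 kHz.
k=1: 7.1 kHz, 8.5 kHz.
k=2: 14.9 kHz, 16.3 kHz.
k=3: 22.7 kHz, 24.1 kHz.
Within [9.9 kHz, 18.1 kHz]: 14.9 kHz, 16.3 kHz.

14.9 kHz, 16.3 kHz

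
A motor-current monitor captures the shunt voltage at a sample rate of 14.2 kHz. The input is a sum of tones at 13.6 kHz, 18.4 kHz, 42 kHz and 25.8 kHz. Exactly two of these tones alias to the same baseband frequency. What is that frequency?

fs/2 = 7.1 kHz.
13.6 kHz > fs/2 = 7.1 kHz, folds to fs − 13.6 kHz = 0.6 kHz.
18.4 kHz mod fs = 4.2 kHz.
4.2 kHz ≤ fs/2 = 7.1 kHz, appears at 4.2 kHz.
42 kHz mod fs = 13.6 kHz.
13.6 kHz > fs/2 = 7.1 kHz, folds to fs − 13.6 kHz = 0.6 kHz.
25.8 kHz mod fs = 11.6 kHz.
11.6 kHz > fs/2 = 7.1 kHz, folds to fs − 11.6 kHz = 2.6 kHz.
13.6 kHz and 42 kHz both map to 0.6 kHz.

0.6 kHz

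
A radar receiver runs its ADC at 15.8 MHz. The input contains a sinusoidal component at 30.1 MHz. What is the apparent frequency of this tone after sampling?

1.5 MHz

30.1 MHz mod fs = 14.3 MHz.
14.3 MHz > fs/2 = 7.9 MHz, folds to fs − 14.3 MHz = 1.5 MHz.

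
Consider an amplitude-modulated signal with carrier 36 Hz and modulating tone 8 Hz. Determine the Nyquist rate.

AM sidebands sit at fc ± fm = 28 Hz and 44 Hz.
Highest-frequency component: 44 Hz.
Nyquist rate = 2 × 44 Hz = 88 Hz.

88 Hz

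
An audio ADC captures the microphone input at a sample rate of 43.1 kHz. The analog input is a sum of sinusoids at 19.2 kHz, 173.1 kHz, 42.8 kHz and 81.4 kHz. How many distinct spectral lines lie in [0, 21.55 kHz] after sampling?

4

fs/2 = 21.55 kHz.
19.2 kHz ≤ fs/2 = 21.55 kHz, passes unchanged.
173.1 kHz mod fs = 0.7 kHz.
0.7 kHz ≤ fs/2 = 21.55 kHz, appears at 0.7 kHz.
42.8 kHz > fs/2 = 21.55 kHz, folds to fs − 42.8 kHz = 0.3 kHz.
81.4 kHz mod fs = 38.3 kHz.
38.3 kHz > fs/2 = 21.55 kHz, folds to fs − 38.3 kHz = 4.8 kHz.
Distinct values: {0.3 kHz, 0.7 kHz, 4.8 kHz, 19.2 kHz} → 4.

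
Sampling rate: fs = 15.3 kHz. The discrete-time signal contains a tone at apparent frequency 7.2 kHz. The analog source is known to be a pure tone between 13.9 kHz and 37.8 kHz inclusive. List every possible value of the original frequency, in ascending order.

Frequencies that alias to 7.2 kHz are k·fs ± 7.2 kHz for integer k ≥ 0.
k=0: 7.2 kHz.
k=1: 8.1 kHz, 22.5 kHz.
k=2: 23.4 kHz, 37.8 kHz.
k=3: 38.7 kHz, 53.1 kHz.
Within [13.9 kHz, 37.8 kHz]: 22.5 kHz, 23.4 kHz, 37.8 kHz.

22.5 kHz, 23.4 kHz, 37.8 kHz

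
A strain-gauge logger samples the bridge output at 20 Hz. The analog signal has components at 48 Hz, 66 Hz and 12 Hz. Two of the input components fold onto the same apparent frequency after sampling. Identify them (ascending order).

12 Hz, 48 Hz

fs/2 = 10 Hz.
48 Hz mod fs = 8 Hz.
8 Hz ≤ fs/2 = 10 Hz, appears at 8 Hz.
66 Hz mod fs = 6 Hz.
6 Hz ≤ fs/2 = 10 Hz, appears at 6 Hz.
12 Hz > fs/2 = 10 Hz, folds to fs − 12 Hz = 8 Hz.
12 Hz and 48 Hz both map to 8 Hz.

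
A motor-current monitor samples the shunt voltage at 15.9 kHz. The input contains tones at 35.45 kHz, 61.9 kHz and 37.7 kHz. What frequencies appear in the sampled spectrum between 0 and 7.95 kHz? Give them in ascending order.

fs/2 = 7.95 kHz.
35.45 kHz mod fs = 3.65 kHz.
3.65 kHz ≤ fs/2 = 7.95 kHz, appears at 3.65 kHz.
61.9 kHz mod fs = 14.2 kHz.
14.2 kHz > fs/2 = 7.95 kHz, folds to fs − 14.2 kHz = 1.7 kHz.
37.7 kHz mod fs = 5.9 kHz.
5.9 kHz ≤ fs/2 = 7.95 kHz, appears at 5.9 kHz.
Distinct values: {1.7 kHz, 3.65 kHz, 5.9 kHz}.

1.7 kHz, 3.65 kHz, 5.9 kHz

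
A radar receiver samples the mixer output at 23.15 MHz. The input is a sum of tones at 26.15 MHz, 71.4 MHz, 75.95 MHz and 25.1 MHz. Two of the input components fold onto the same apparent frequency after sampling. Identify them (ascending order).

fs/2 = 11.575 MHz.
26.15 MHz mod fs = 3 MHz.
3 MHz ≤ fs/2 = 11.575 MHz, appears at 3 MHz.
71.4 MHz mod fs = 1.95 MHz.
1.95 MHz ≤ fs/2 = 11.575 MHz, appears at 1.95 MHz.
75.95 MHz mod fs = 6.5 MHz.
6.5 MHz ≤ fs/2 = 11.575 MHz, appears at 6.5 MHz.
25.1 MHz mod fs = 1.95 MHz.
1.95 MHz ≤ fs/2 = 11.575 MHz, appears at 1.95 MHz.
25.1 MHz and 71.4 MHz both map to 1.95 MHz.

25.1 MHz, 71.4 MHz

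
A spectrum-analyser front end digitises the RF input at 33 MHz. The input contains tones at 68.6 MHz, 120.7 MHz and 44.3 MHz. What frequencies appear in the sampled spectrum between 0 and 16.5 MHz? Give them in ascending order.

2.6 MHz, 11.3 MHz

fs/2 = 16.5 MHz.
68.6 MHz mod fs = 2.6 MHz.
2.6 MHz ≤ fs/2 = 16.5 MHz, appears at 2.6 MHz.
120.7 MHz mod fs = 21.7 MHz.
21.7 MHz > fs/2 = 16.5 MHz, folds to fs − 21.7 MHz = 11.3 MHz.
44.3 MHz mod fs = 11.3 MHz.
11.3 MHz ≤ fs/2 = 16.5 MHz, appears at 11.3 MHz.
Distinct values: {2.6 MHz, 11.3 MHz}.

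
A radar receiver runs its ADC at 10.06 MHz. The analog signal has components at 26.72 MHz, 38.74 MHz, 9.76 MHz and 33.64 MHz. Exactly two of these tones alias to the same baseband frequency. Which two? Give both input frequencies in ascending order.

26.72 MHz, 33.64 MHz

fs/2 = 5.03 MHz.
26.72 MHz mod fs = 6.6 MHz.
6.6 MHz > fs/2 = 5.03 MHz, folds to fs − 6.6 MHz = 3.46 MHz.
38.74 MHz mod fs = 8.56 MHz.
8.56 MHz > fs/2 = 5.03 MHz, folds to fs − 8.56 MHz = 1.5 MHz.
9.76 MHz > fs/2 = 5.03 MHz, folds to fs − 9.76 MHz = 0.3 MHz.
33.64 MHz mod fs = 3.46 MHz.
3.46 MHz ≤ fs/2 = 5.03 MHz, appears at 3.46 MHz.
26.72 MHz and 33.64 MHz both map to 3.46 MHz.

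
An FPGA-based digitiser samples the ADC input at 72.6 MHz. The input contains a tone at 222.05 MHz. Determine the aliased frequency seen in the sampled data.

4.25 MHz

222.05 MHz mod fs = 4.25 MHz.
4.25 MHz ≤ fs/2 = 36.3 MHz, appears at 4.25 MHz.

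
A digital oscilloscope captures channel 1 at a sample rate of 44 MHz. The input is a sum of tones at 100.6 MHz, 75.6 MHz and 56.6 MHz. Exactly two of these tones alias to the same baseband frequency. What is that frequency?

fs/2 = 22 MHz.
100.6 MHz mod fs = 12.6 MHz.
12.6 MHz ≤ fs/2 = 22 MHz, appears at 12.6 MHz.
75.6 MHz mod fs = 31.6 MHz.
31.6 MHz > fs/2 = 22 MHz, folds to fs − 31.6 MHz = 12.4 MHz.
56.6 MHz mod fs = 12.6 MHz.
12.6 MHz ≤ fs/2 = 22 MHz, appears at 12.6 MHz.
56.6 MHz and 100.6 MHz both map to 12.6 MHz.

12.6 MHz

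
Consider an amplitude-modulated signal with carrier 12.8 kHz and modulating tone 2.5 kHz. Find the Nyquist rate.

AM sidebands sit at fc ± fm = 10.3 kHz and 15.3 kHz.
Highest-frequency component: 15.3 kHz.
Nyquist rate = 2 × 15.3 kHz = 30.6 kHz.

30.6 kHz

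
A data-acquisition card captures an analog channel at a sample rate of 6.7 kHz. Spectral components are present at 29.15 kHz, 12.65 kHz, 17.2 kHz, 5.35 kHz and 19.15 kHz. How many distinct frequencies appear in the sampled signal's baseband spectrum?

fs/2 = 3.35 kHz.
29.15 kHz mod fs = 2.35 kHz.
2.35 kHz ≤ fs/2 = 3.35 kHz, appears at 2.35 kHz.
12.65 kHz mod fs = 5.95 kHz.
5.95 kHz > fs/2 = 3.35 kHz, folds to fs − 5.95 kHz = 0.75 kHz.
17.2 kHz mod fs = 3.8 kHz.
3.8 kHz > fs/2 = 3.35 kHz, folds to fs − 3.8 kHz = 2.9 kHz.
5.35 kHz > fs/2 = 3.35 kHz, folds to fs − 5.35 kHz = 1.35 kHz.
19.15 kHz mod fs = 5.75 kHz.
5.75 kHz > fs/2 = 3.35 kHz, folds to fs − 5.75 kHz = 0.95 kHz.
Distinct values: {0.75 kHz, 0.95 kHz, 1.35 kHz, 2.35 kHz, 2.9 kHz} → 5.

5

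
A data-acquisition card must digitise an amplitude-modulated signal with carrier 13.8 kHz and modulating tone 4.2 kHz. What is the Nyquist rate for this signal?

36 kHz

AM sidebands sit at fc ± fm = 9.6 kHz and 18 kHz.
Highest-frequency component: 18 kHz.
Nyquist rate = 2 × 18 kHz = 36 kHz.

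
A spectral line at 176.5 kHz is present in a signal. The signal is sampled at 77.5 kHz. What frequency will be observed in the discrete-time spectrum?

21.5 kHz

176.5 kHz mod fs = 21.5 kHz.
21.5 kHz ≤ fs/2 = 38.75 kHz, appears at 21.5 kHz.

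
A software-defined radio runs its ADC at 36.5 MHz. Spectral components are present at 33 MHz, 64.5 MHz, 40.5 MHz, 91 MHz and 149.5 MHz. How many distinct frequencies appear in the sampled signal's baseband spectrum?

4

fs/2 = 18.25 MHz.
33 MHz > fs/2 = 18.25 MHz, folds to fs − 33 MHz = 3.5 MHz.
64.5 MHz mod fs = 28 MHz.
28 MHz > fs/2 = 18.25 MHz, folds to fs − 28 MHz = 8.5 MHz.
40.5 MHz mod fs = 4 MHz.
4 MHz ≤ fs/2 = 18.25 MHz, appears at 4 MHz.
91 MHz mod fs = 18 MHz.
18 MHz ≤ fs/2 = 18.25 MHz, appears at 18 MHz.
149.5 MHz mod fs = 3.5 MHz.
3.5 MHz ≤ fs/2 = 18.25 MHz, appears at 3.5 MHz.
Distinct values: {3.5 MHz, 4 MHz, 8.5 MHz, 18 MHz} → 4.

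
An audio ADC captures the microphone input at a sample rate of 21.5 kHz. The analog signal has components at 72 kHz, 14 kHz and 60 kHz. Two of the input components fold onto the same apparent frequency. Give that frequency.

fs/2 = 10.75 kHz.
72 kHz mod fs = 7.5 kHz.
7.5 kHz ≤ fs/2 = 10.75 kHz, appears at 7.5 kHz.
14 kHz > fs/2 = 10.75 kHz, folds to fs − 14 kHz = 7.5 kHz.
60 kHz mod fs = 17 kHz.
17 kHz > fs/2 = 10.75 kHz, folds to fs − 17 kHz = 4.5 kHz.
14 kHz and 72 kHz both map to 7.5 kHz.

7.5 kHz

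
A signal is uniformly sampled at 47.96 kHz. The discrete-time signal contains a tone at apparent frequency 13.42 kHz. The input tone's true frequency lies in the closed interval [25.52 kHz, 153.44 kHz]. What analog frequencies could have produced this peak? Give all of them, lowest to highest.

34.54 kHz, 61.38 kHz, 82.5 kHz, 109.34 kHz, 130.46 kHz

Frequencies that alias to 13.42 kHz are k·fs ± 13.42 kHz for integer k ≥ 0.
k=0: 13.42 kHz.
k=1: 34.54 kHz, 61.38 kHz.
k=2: 82.5 kHz, 109.34 kHz.
k=3: 130.46 kHz, 157.3 kHz.
k=4: 178.42 kHz, 205.26 kHz.
Within [25.52 kHz, 153.44 kHz]: 34.54 kHz, 61.38 kHz, 82.5 kHz, 109.34 kHz, 130.46 kHz.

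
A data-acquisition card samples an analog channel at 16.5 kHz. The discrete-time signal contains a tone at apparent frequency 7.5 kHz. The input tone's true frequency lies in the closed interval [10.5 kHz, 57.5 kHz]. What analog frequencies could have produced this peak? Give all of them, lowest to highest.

24 kHz, 25.5 kHz, 40.5 kHz, 42 kHz, 57 kHz

Frequencies that alias to 7.5 kHz are k·fs ± 7.5 kHz for integer k ≥ 0.
k=0: 7.5 kHz.
k=1: 9 kHz, 24 kHz.
k=2: 25.5 kHz, 40.5 kHz.
k=3: 42 kHz, 57 kHz.
k=4: 58.5 kHz, 73.5 kHz.
Within [10.5 kHz, 57.5 kHz]: 24 kHz, 25.5 kHz, 40.5 kHz, 42 kHz, 57 kHz.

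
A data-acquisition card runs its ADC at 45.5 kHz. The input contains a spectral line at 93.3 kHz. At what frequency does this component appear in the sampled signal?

2.3 kHz

93.3 kHz mod fs = 2.3 kHz.
2.3 kHz ≤ fs/2 = 22.75 kHz, appears at 2.3 kHz.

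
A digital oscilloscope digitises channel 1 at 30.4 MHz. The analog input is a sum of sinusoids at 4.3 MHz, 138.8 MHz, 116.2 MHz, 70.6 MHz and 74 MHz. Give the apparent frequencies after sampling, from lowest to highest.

4.3 MHz, 5.4 MHz, 9.8 MHz, 13.2 MHz

fs/2 = 15.2 MHz.
4.3 MHz ≤ fs/2 = 15.2 MHz, passes unchanged.
138.8 MHz mod fs = 17.2 MHz.
17.2 MHz > fs/2 = 15.2 MHz, folds to fs − 17.2 MHz = 13.2 MHz.
116.2 MHz mod fs = 25 MHz.
25 MHz > fs/2 = 15.2 MHz, folds to fs − 25 MHz = 5.4 MHz.
70.6 MHz mod fs = 9.8 MHz.
9.8 MHz ≤ fs/2 = 15.2 MHz, appears at 9.8 MHz.
74 MHz mod fs = 13.2 MHz.
13.2 MHz ≤ fs/2 = 15.2 MHz, appears at 13.2 MHz.
Distinct values: {4.3 MHz, 5.4 MHz, 9.8 MHz, 13.2 MHz}.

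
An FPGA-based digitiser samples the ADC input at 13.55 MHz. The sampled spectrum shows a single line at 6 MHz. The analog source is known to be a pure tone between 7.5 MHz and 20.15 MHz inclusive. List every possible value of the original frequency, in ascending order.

Frequencies that alias to 6 MHz are k·fs ± 6 MHz for integer k ≥ 0.
k=0: 6 MHz.
k=1: 7.55 MHz, 19.55 MHz.
k=2: 21.1 MHz, 33.1 MHz.
Within [7.5 MHz, 20.15 MHz]: 7.55 MHz, 19.55 MHz.

7.55 MHz, 19.55 MHz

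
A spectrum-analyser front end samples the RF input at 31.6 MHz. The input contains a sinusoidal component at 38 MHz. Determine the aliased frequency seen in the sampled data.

38 MHz mod fs = 6.4 MHz.
6.4 MHz ≤ fs/2 = 15.8 MHz, appears at 6.4 MHz.

6.4 MHz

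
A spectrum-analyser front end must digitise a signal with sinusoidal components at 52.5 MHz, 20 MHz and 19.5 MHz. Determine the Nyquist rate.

105 MHz

Highest-frequency component: 52.5 MHz.
Nyquist rate = 2 × 52.5 MHz = 105 MHz.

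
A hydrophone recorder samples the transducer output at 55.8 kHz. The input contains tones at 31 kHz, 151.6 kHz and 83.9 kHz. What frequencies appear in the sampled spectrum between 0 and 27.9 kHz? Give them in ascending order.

15.8 kHz, 24.8 kHz, 27.7 kHz

fs/2 = 27.9 kHz.
31 kHz > fs/2 = 27.9 kHz, folds to fs − 31 kHz = 24.8 kHz.
151.6 kHz mod fs = 40 kHz.
40 kHz > fs/2 = 27.9 kHz, folds to fs − 40 kHz = 15.8 kHz.
83.9 kHz mod fs = 28.1 kHz.
28.1 kHz > fs/2 = 27.9 kHz, folds to fs − 28.1 kHz = 27.7 kHz.
Distinct values: {15.8 kHz, 24.8 kHz, 27.7 kHz}.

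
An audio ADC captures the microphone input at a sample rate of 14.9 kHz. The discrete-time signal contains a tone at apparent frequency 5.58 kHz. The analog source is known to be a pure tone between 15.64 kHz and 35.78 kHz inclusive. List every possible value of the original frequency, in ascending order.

20.48 kHz, 24.22 kHz, 35.38 kHz

Frequencies that alias to 5.58 kHz are k·fs ± 5.58 kHz for integer k ≥ 0.
k=0: 5.58 kHz.
k=1: 9.32 kHz, 20.48 kHz.
k=2: 24.22 kHz, 35.38 kHz.
k=3: 39.12 kHz, 50.28 kHz.
Within [15.64 kHz, 35.78 kHz]: 20.48 kHz, 24.22 kHz, 35.38 kHz.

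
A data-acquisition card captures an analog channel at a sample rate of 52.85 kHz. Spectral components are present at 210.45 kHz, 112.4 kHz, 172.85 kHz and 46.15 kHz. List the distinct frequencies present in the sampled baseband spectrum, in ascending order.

fs/2 = 26.425 kHz.
210.45 kHz mod fs = 51.9 kHz.
51.9 kHz > fs/2 = 26.425 kHz, folds to fs − 51.9 kHz = 0.95 kHz.
112.4 kHz mod fs = 6.7 kHz.
6.7 kHz ≤ fs/2 = 26.425 kHz, appears at 6.7 kHz.
172.85 kHz mod fs = 14.3 kHz.
14.3 kHz ≤ fs/2 = 26.425 kHz, appears at 14.3 kHz.
46.15 kHz > fs/2 = 26.425 kHz, folds to fs − 46.15 kHz = 6.7 kHz.
Distinct values: {0.95 kHz, 6.7 kHz, 14.3 kHz}.

0.95 kHz, 6.7 kHz, 14.3 kHz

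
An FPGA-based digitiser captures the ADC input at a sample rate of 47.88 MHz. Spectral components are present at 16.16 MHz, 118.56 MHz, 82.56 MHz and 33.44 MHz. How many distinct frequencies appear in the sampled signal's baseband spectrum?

fs/2 = 23.94 MHz.
16.16 MHz ≤ fs/2 = 23.94 MHz, passes unchanged.
118.56 MHz mod fs = 22.8 MHz.
22.8 MHz ≤ fs/2 = 23.94 MHz, appears at 22.8 MHz.
82.56 MHz mod fs = 34.68 MHz.
34.68 MHz > fs/2 = 23.94 MHz, folds to fs − 34.68 MHz = 13.2 MHz.
33.44 MHz > fs/2 = 23.94 MHz, folds to fs − 33.44 MHz = 14.44 MHz.
Distinct values: {13.2 MHz, 14.44 MHz, 16.16 MHz, 22.8 MHz} → 4.

4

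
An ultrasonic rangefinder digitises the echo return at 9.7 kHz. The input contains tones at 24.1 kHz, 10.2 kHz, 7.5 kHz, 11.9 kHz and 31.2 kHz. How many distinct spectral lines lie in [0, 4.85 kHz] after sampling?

4

fs/2 = 4.85 kHz.
24.1 kHz mod fs = 4.7 kHz.
4.7 kHz ≤ fs/2 = 4.85 kHz, appears at 4.7 kHz.
10.2 kHz mod fs = 0.5 kHz.
0.5 kHz ≤ fs/2 = 4.85 kHz, appears at 0.5 kHz.
7.5 kHz > fs/2 = 4.85 kHz, folds to fs − 7.5 kHz = 2.2 kHz.
11.9 kHz mod fs = 2.2 kHz.
2.2 kHz ≤ fs/2 = 4.85 kHz, appears at 2.2 kHz.
31.2 kHz mod fs = 2.1 kHz.
2.1 kHz ≤ fs/2 = 4.85 kHz, appears at 2.1 kHz.
Distinct values: {0.5 kHz, 2.1 kHz, 2.2 kHz, 4.7 kHz} → 4.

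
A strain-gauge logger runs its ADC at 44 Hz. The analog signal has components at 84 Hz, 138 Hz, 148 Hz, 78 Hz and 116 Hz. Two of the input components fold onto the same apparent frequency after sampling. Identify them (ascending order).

116 Hz, 148 Hz

fs/2 = 22 Hz.
84 Hz mod fs = 40 Hz.
40 Hz > fs/2 = 22 Hz, folds to fs − 40 Hz = 4 Hz.
138 Hz mod fs = 6 Hz.
6 Hz ≤ fs/2 = 22 Hz, appears at 6 Hz.
148 Hz mod fs = 16 Hz.
16 Hz ≤ fs/2 = 22 Hz, appears at 16 Hz.
78 Hz mod fs = 34 Hz.
34 Hz > fs/2 = 22 Hz, folds to fs − 34 Hz = 10 Hz.
116 Hz mod fs = 28 Hz.
28 Hz > fs/2 = 22 Hz, folds to fs − 28 Hz = 16 Hz.
116 Hz and 148 Hz both map to 16 Hz.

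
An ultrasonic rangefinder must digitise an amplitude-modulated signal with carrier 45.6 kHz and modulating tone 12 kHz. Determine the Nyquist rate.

AM sidebands sit at fc ± fm = 33.6 kHz and 57.6 kHz.
Highest-frequency component: 57.6 kHz.
Nyquist rate = 2 × 57.6 kHz = 115.2 kHz.

115.2 kHz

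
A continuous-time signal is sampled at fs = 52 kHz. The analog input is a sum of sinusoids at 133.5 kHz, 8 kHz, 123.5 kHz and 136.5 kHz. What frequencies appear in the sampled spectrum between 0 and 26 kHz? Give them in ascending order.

8 kHz, 19.5 kHz, 22.5 kHz

fs/2 = 26 kHz.
133.5 kHz mod fs = 29.5 kHz.
29.5 kHz > fs/2 = 26 kHz, folds to fs − 29.5 kHz = 22.5 kHz.
8 kHz ≤ fs/2 = 26 kHz, passes unchanged.
123.5 kHz mod fs = 19.5 kHz.
19.5 kHz ≤ fs/2 = 26 kHz, appears at 19.5 kHz.
136.5 kHz mod fs = 32.5 kHz.
32.5 kHz > fs/2 = 26 kHz, folds to fs − 32.5 kHz = 19.5 kHz.
Distinct values: {8 kHz, 19.5 kHz, 22.5 kHz}.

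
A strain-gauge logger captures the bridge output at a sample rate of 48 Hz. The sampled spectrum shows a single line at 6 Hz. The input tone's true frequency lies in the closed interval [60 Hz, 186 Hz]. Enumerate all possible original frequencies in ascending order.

90 Hz, 102 Hz, 138 Hz, 150 Hz, 186 Hz

Frequencies that alias to 6 Hz are k·fs ± 6 Hz for integer k ≥ 0.
k=0: 6 Hz.
k=1: 42 Hz, 54 Hz.
k=2: 90 Hz, 102 Hz.
k=3: 138 Hz, 150 Hz.
k=4: 186 Hz, 198 Hz.
k=5: 234 Hz, 246 Hz.
Within [60 Hz, 186 Hz]: 90 Hz, 102 Hz, 138 Hz, 150 Hz, 186 Hz.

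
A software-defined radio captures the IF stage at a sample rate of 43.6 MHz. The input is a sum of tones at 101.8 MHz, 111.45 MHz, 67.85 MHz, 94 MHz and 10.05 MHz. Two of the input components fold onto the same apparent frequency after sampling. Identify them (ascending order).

67.85 MHz, 111.45 MHz

fs/2 = 21.8 MHz.
101.8 MHz mod fs = 14.6 MHz.
14.6 MHz ≤ fs/2 = 21.8 MHz, appears at 14.6 MHz.
111.45 MHz mod fs = 24.25 MHz.
24.25 MHz > fs/2 = 21.8 MHz, folds to fs − 24.25 MHz = 19.35 MHz.
67.85 MHz mod fs = 24.25 MHz.
24.25 MHz > fs/2 = 21.8 MHz, folds to fs − 24.25 MHz = 19.35 MHz.
94 MHz mod fs = 6.8 MHz.
6.8 MHz ≤ fs/2 = 21.8 MHz, appears at 6.8 MHz.
10.05 MHz ≤ fs/2 = 21.8 MHz, passes unchanged.
67.85 MHz and 111.45 MHz both map to 19.35 MHz.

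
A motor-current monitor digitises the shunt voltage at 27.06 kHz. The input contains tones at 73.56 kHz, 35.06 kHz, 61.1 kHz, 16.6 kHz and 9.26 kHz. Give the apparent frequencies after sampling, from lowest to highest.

fs/2 = 13.53 kHz.
73.56 kHz mod fs = 19.44 kHz.
19.44 kHz > fs/2 = 13.53 kHz, folds to fs − 19.44 kHz = 7.62 kHz.
35.06 kHz mod fs = 8 kHz.
8 kHz ≤ fs/2 = 13.53 kHz, appears at 8 kHz.
61.1 kHz mod fs = 6.98 kHz.
6.98 kHz ≤ fs/2 = 13.53 kHz, appears at 6.98 kHz.
16.6 kHz > fs/2 = 13.53 kHz, folds to fs − 16.6 kHz = 10.46 kHz.
9.26 kHz ≤ fs/2 = 13.53 kHz, passes unchanged.
Distinct values: {6.98 kHz, 7.62 kHz, 8 kHz, 9.26 kHz, 10.46 kHz}.

6.98 kHz, 7.62 kHz, 8 kHz, 9.26 kHz, 10.46 kHz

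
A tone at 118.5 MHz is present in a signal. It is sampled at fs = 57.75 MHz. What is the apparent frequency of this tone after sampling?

118.5 MHz mod fs = 3 MHz.
3 MHz ≤ fs/2 = 28.875 MHz, appears at 3 MHz.

3 MHz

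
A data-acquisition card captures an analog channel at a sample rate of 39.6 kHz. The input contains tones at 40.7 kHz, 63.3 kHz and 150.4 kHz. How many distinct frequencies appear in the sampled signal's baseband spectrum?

3

fs/2 = 19.8 kHz.
40.7 kHz mod fs = 1.1 kHz.
1.1 kHz ≤ fs/2 = 19.8 kHz, appears at 1.1 kHz.
63.3 kHz mod fs = 23.7 kHz.
23.7 kHz > fs/2 = 19.8 kHz, folds to fs − 23.7 kHz = 15.9 kHz.
150.4 kHz mod fs = 31.6 kHz.
31.6 kHz > fs/2 = 19.8 kHz, folds to fs − 31.6 kHz = 8 kHz.
Distinct values: {1.1 kHz, 8 kHz, 15.9 kHz} → 3.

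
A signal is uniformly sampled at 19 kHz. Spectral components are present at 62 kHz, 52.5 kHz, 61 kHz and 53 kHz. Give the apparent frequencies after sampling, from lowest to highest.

4 kHz, 4.5 kHz, 5 kHz

fs/2 = 9.5 kHz.
62 kHz mod fs = 5 kHz.
5 kHz ≤ fs/2 = 9.5 kHz, appears at 5 kHz.
52.5 kHz mod fs = 14.5 kHz.
14.5 kHz > fs/2 = 9.5 kHz, folds to fs − 14.5 kHz = 4.5 kHz.
61 kHz mod fs = 4 kHz.
4 kHz ≤ fs/2 = 9.5 kHz, appears at 4 kHz.
53 kHz mod fs = 15 kHz.
15 kHz > fs/2 = 9.5 kHz, folds to fs − 15 kHz = 4 kHz.
Distinct values: {4 kHz, 4.5 kHz, 5 kHz}.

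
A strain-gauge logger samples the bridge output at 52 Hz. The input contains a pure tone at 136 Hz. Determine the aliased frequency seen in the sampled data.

136 Hz mod fs = 32 Hz.
32 Hz > fs/2 = 26 Hz, folds to fs − 32 Hz = 20 Hz.

20 Hz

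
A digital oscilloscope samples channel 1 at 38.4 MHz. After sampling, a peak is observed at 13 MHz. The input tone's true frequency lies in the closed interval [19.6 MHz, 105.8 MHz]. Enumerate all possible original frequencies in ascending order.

Frequencies that alias to 13 MHz are k·fs ± 13 MHz for integer k ≥ 0.
k=0: 13 MHz.
k=1: 25.4 MHz, 51.4 MHz.
k=2: 63.8 MHz, 89.8 MHz.
k=3: 102.2 MHz, 128.2 MHz.
k=4: 140.6 MHz, 166.6 MHz.
Within [19.6 MHz, 105.8 MHz]: 25.4 MHz, 51.4 MHz, 63.8 MHz, 89.8 MHz, 102.2 MHz.

25.4 MHz, 51.4 MHz, 63.8 MHz, 89.8 MHz, 102.2 MHz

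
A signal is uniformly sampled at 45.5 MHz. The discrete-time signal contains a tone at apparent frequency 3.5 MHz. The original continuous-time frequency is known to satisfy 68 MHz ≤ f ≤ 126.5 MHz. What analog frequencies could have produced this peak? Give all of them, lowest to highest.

87.5 MHz, 94.5 MHz

Frequencies that alias to 3.5 MHz are k·fs ± 3.5 MHz for integer k ≥ 0.
k=0: 3.5 MHz.
k=1: 42 MHz, 49 MHz.
k=2: 87.5 MHz, 94.5 MHz.
k=3: 133 MHz, 140 MHz.
Within [68 MHz, 126.5 MHz]: 87.5 MHz, 94.5 MHz.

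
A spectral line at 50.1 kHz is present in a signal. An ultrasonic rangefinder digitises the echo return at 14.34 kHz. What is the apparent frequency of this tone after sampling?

7.08 kHz

50.1 kHz mod fs = 7.08 kHz.
7.08 kHz ≤ fs/2 = 7.17 kHz, appears at 7.08 kHz.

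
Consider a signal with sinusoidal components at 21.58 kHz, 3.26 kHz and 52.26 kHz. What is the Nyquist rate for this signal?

Highest-frequency component: 52.26 kHz.
Nyquist rate = 2 × 52.26 kHz = 104.52 kHz.

104.52 kHz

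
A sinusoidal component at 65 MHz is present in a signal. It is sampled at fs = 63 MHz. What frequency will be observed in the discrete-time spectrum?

2 MHz

65 MHz mod fs = 2 MHz.
2 MHz ≤ fs/2 = 31.5 MHz, appears at 2 MHz.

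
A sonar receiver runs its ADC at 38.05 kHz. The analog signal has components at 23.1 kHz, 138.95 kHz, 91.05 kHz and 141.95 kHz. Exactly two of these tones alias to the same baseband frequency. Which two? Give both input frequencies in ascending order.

23.1 kHz, 91.05 kHz

fs/2 = 19.025 kHz.
23.1 kHz > fs/2 = 19.025 kHz, folds to fs − 23.1 kHz = 14.95 kHz.
138.95 kHz mod fs = 24.8 kHz.
24.8 kHz > fs/2 = 19.025 kHz, folds to fs − 24.8 kHz = 13.25 kHz.
91.05 kHz mod fs = 14.95 kHz.
14.95 kHz ≤ fs/2 = 19.025 kHz, appears at 14.95 kHz.
141.95 kHz mod fs = 27.8 kHz.
27.8 kHz > fs/2 = 19.025 kHz, folds to fs − 27.8 kHz = 10.25 kHz.
23.1 kHz and 91.05 kHz both map to 14.95 kHz.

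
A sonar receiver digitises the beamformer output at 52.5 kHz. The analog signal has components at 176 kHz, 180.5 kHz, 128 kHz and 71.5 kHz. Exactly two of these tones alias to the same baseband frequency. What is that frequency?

fs/2 = 26.25 kHz.
176 kHz mod fs = 18.5 kHz.
18.5 kHz ≤ fs/2 = 26.25 kHz, appears at 18.5 kHz.
180.5 kHz mod fs = 23 kHz.
23 kHz ≤ fs/2 = 26.25 kHz, appears at 23 kHz.
128 kHz mod fs = 23 kHz.
23 kHz ≤ fs/2 = 26.25 kHz, appears at 23 kHz.
71.5 kHz mod fs = 19 kHz.
19 kHz ≤ fs/2 = 26.25 kHz, appears at 19 kHz.
128 kHz and 180.5 kHz both map to 23 kHz.

23 kHz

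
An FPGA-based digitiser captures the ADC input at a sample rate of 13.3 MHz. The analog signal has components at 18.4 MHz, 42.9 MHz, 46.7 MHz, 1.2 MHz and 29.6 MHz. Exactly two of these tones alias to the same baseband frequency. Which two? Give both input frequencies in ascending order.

fs/2 = 6.65 MHz.
18.4 MHz mod fs = 5.1 MHz.
5.1 MHz ≤ fs/2 = 6.65 MHz, appears at 5.1 MHz.
42.9 MHz mod fs = 3 MHz.
3 MHz ≤ fs/2 = 6.65 MHz, appears at 3 MHz.
46.7 MHz mod fs = 6.8 MHz.
6.8 MHz > fs/2 = 6.65 MHz, folds to fs − 6.8 MHz = 6.5 MHz.
1.2 MHz ≤ fs/2 = 6.65 MHz, passes unchanged.
29.6 MHz mod fs = 3 MHz.
3 MHz ≤ fs/2 = 6.65 MHz, appears at 3 MHz.
29.6 MHz and 42.9 MHz both map to 3 MHz.

29.6 MHz, 42.9 MHz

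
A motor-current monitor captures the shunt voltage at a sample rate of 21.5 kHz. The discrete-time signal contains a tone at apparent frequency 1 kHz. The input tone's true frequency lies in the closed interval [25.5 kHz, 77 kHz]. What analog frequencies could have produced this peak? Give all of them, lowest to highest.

Frequencies that alias to 1 kHz are k·fs ± 1 kHz for integer k ≥ 0.
k=0: 1 kHz.
k=1: 20.5 kHz, 22.5 kHz.
k=2: 42 kHz, 44 kHz.
k=3: 63.5 kHz, 65.5 kHz.
k=4: 85 kHz, 87 kHz.
Within [25.5 kHz, 77 kHz]: 42 kHz, 44 kHz, 63.5 kHz, 65.5 kHz.

42 kHz, 44 kHz, 63.5 kHz, 65.5 kHz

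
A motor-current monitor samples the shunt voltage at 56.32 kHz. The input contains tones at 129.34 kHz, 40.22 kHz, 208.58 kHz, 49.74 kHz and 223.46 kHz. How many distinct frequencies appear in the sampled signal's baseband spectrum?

fs/2 = 28.16 kHz.
129.34 kHz mod fs = 16.7 kHz.
16.7 kHz ≤ fs/2 = 28.16 kHz, appears at 16.7 kHz.
40.22 kHz > fs/2 = 28.16 kHz, folds to fs − 40.22 kHz = 16.1 kHz.
208.58 kHz mod fs = 39.62 kHz.
39.62 kHz > fs/2 = 28.16 kHz, folds to fs − 39.62 kHz = 16.7 kHz.
49.74 kHz > fs/2 = 28.16 kHz, folds to fs − 49.74 kHz = 6.58 kHz.
223.46 kHz mod fs = 54.5 kHz.
54.5 kHz > fs/2 = 28.16 kHz, folds to fs − 54.5 kHz = 1.82 kHz.
Distinct values: {1.82 kHz, 6.58 kHz, 16.1 kHz, 16.7 kHz} → 4.

4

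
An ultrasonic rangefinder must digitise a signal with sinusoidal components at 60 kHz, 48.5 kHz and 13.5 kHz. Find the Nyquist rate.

Highest-frequency component: 60 kHz.
Nyquist rate = 2 × 60 kHz = 120 kHz.

120 kHz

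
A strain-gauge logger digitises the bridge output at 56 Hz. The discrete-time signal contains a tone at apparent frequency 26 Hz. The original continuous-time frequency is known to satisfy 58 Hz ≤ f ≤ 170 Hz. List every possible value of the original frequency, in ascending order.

Frequencies that alias to 26 Hz are k·fs ± 26 Hz for integer k ≥ 0.
k=0: 26 Hz.
k=1: 30 Hz, 82 Hz.
k=2: 86 Hz, 138 Hz.
k=3: 142 Hz, 194 Hz.
k=4: 198 Hz, 250 Hz.
Within [58 Hz, 170 Hz]: 82 Hz, 86 Hz, 138 Hz, 142 Hz.

82 Hz, 86 Hz, 138 Hz, 142 Hz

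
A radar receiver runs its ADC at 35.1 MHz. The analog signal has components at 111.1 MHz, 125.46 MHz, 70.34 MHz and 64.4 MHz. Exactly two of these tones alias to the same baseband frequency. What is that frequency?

5.8 MHz

fs/2 = 17.55 MHz.
111.1 MHz mod fs = 5.8 MHz.
5.8 MHz ≤ fs/2 = 17.55 MHz, appears at 5.8 MHz.
125.46 MHz mod fs = 20.16 MHz.
20.16 MHz > fs/2 = 17.55 MHz, folds to fs − 20.16 MHz = 14.94 MHz.
70.34 MHz mod fs = 0.14 MHz.
0.14 MHz ≤ fs/2 = 17.55 MHz, appears at 0.14 MHz.
64.4 MHz mod fs = 29.3 MHz.
29.3 MHz > fs/2 = 17.55 MHz, folds to fs − 29.3 MHz = 5.8 MHz.
64.4 MHz and 111.1 MHz both map to 5.8 MHz.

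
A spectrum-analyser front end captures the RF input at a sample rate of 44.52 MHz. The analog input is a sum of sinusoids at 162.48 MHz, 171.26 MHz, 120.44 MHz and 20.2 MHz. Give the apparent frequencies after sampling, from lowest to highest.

fs/2 = 22.26 MHz.
162.48 MHz mod fs = 28.92 MHz.
28.92 MHz > fs/2 = 22.26 MHz, folds to fs − 28.92 MHz = 15.6 MHz.
171.26 MHz mod fs = 37.7 MHz.
37.7 MHz > fs/2 = 22.26 MHz, folds to fs − 37.7 MHz = 6.82 MHz.
120.44 MHz mod fs = 31.4 MHz.
31.4 MHz > fs/2 = 22.26 MHz, folds to fs − 31.4 MHz = 13.12 MHz.
20.2 MHz ≤ fs/2 = 22.26 MHz, passes unchanged.
Distinct values: {6.82 MHz, 13.12 MHz, 15.6 MHz, 20.2 MHz}.

6.82 MHz, 13.12 MHz, 15.6 MHz, 20.2 MHz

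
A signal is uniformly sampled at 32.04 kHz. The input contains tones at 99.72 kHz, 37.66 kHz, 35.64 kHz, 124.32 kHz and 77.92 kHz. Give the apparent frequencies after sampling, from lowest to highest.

3.6 kHz, 3.84 kHz, 5.62 kHz, 13.84 kHz

fs/2 = 16.02 kHz.
99.72 kHz mod fs = 3.6 kHz.
3.6 kHz ≤ fs/2 = 16.02 kHz, appears at 3.6 kHz.
37.66 kHz mod fs = 5.62 kHz.
5.62 kHz ≤ fs/2 = 16.02 kHz, appears at 5.62 kHz.
35.64 kHz mod fs = 3.6 kHz.
3.6 kHz ≤ fs/2 = 16.02 kHz, appears at 3.6 kHz.
124.32 kHz mod fs = 28.2 kHz.
28.2 kHz > fs/2 = 16.02 kHz, folds to fs − 28.2 kHz = 3.84 kHz.
77.92 kHz mod fs = 13.84 kHz.
13.84 kHz ≤ fs/2 = 16.02 kHz, appears at 13.84 kHz.
Distinct values: {3.6 kHz, 3.84 kHz, 5.62 kHz, 13.84 kHz}.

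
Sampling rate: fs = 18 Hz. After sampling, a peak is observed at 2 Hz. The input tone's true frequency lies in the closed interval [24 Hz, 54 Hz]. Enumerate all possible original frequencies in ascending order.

34 Hz, 38 Hz, 52 Hz

Frequencies that alias to 2 Hz are k·fs ± 2 Hz for integer k ≥ 0.
k=0: 2 Hz.
k=1: 16 Hz, 20 Hz.
k=2: 34 Hz, 38 Hz.
k=3: 52 Hz, 56 Hz.
k=4: 70 Hz, 74 Hz.
Within [24 Hz, 54 Hz]: 34 Hz, 38 Hz, 52 Hz.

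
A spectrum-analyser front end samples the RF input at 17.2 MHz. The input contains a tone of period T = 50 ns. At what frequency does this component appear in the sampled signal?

T = 50 ns → f = 1/T = 20 MHz.
20 MHz mod fs = 2.8 MHz.
2.8 MHz ≤ fs/2 = 8.6 MHz, appears at 2.8 MHz.

2.8 MHz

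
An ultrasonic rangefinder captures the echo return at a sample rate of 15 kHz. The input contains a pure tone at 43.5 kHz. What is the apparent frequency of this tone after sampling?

1.5 kHz

43.5 kHz mod fs = 13.5 kHz.
13.5 kHz > fs/2 = 7.5 kHz, folds to fs − 13.5 kHz = 1.5 kHz.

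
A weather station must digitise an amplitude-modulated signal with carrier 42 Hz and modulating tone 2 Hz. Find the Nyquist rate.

AM sidebands sit at fc ± fm = 40 Hz and 44 Hz.
Highest-frequency component: 44 Hz.
Nyquist rate = 2 × 44 Hz = 88 Hz.

88 Hz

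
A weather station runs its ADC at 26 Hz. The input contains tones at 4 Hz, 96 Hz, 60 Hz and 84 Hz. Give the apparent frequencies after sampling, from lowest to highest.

4 Hz, 6 Hz, 8 Hz

fs/2 = 13 Hz.
4 Hz ≤ fs/2 = 13 Hz, passes unchanged.
96 Hz mod fs = 18 Hz.
18 Hz > fs/2 = 13 Hz, folds to fs − 18 Hz = 8 Hz.
60 Hz mod fs = 8 Hz.
8 Hz ≤ fs/2 = 13 Hz, appears at 8 Hz.
84 Hz mod fs = 6 Hz.
6 Hz ≤ fs/2 = 13 Hz, appears at 6 Hz.
Distinct values: {4 Hz, 6 Hz, 8 Hz}.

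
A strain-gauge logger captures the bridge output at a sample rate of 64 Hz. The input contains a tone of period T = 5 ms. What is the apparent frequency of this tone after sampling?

T = 5 ms → f = 1/T = 200 Hz.
200 Hz mod fs = 8 Hz.
8 Hz ≤ fs/2 = 32 Hz, appears at 8 Hz.

8 Hz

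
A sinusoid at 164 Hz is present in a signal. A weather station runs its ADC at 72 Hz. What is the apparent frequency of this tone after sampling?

164 Hz mod fs = 20 Hz.
20 Hz ≤ fs/2 = 36 Hz, appears at 20 Hz.

20 Hz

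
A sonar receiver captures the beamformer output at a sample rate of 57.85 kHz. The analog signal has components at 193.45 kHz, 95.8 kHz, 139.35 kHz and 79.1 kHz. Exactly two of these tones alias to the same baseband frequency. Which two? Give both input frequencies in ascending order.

fs/2 = 28.925 kHz.
193.45 kHz mod fs = 19.9 kHz.
19.9 kHz ≤ fs/2 = 28.925 kHz, appears at 19.9 kHz.
95.8 kHz mod fs = 37.95 kHz.
37.95 kHz > fs/2 = 28.925 kHz, folds to fs − 37.95 kHz = 19.9 kHz.
139.35 kHz mod fs = 23.65 kHz.
23.65 kHz ≤ fs/2 = 28.925 kHz, appears at 23.65 kHz.
79.1 kHz mod fs = 21.25 kHz.
21.25 kHz ≤ fs/2 = 28.925 kHz, appears at 21.25 kHz.
95.8 kHz and 193.45 kHz both map to 19.9 kHz.

95.8 kHz, 193.45 kHz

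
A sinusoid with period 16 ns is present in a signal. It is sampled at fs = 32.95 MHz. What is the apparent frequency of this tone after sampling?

T = 16 ns → f = 1/T = 62.5 MHz.
62.5 MHz mod fs = 29.55 MHz.
29.55 MHz > fs/2 = 16.475 MHz, folds to fs − 29.55 MHz = 3.4 MHz.

3.4 MHz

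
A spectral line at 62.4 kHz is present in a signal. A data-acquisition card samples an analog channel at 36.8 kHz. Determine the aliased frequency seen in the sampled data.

11.2 kHz

62.4 kHz mod fs = 25.6 kHz.
25.6 kHz > fs/2 = 18.4 kHz, folds to fs − 25.6 kHz = 11.2 kHz.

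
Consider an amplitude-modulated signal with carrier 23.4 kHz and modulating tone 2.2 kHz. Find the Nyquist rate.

AM sidebands sit at fc ± fm = 21.2 kHz and 25.6 kHz.
Highest-frequency component: 25.6 kHz.
Nyquist rate = 2 × 25.6 kHz = 51.2 kHz.

51.2 kHz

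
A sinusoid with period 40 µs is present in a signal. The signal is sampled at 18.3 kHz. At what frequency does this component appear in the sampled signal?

T = 40 µs → f = 1/T = 25 kHz.
25 kHz mod fs = 6.7 kHz.
6.7 kHz ≤ fs/2 = 9.15 kHz, appears at 6.7 kHz.

6.7 kHz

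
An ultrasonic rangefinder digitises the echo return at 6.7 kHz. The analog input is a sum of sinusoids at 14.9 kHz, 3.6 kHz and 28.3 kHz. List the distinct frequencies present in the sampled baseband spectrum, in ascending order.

fs/2 = 3.35 kHz.
14.9 kHz mod fs = 1.5 kHz.
1.5 kHz ≤ fs/2 = 3.35 kHz, appears at 1.5 kHz.
3.6 kHz > fs/2 = 3.35 kHz, folds to fs − 3.6 kHz = 3.1 kHz.
28.3 kHz mod fs = 1.5 kHz.
1.5 kHz ≤ fs/2 = 3.35 kHz, appears at 1.5 kHz.
Distinct values: {1.5 kHz, 3.1 kHz}.

1.5 kHz, 3.1 kHz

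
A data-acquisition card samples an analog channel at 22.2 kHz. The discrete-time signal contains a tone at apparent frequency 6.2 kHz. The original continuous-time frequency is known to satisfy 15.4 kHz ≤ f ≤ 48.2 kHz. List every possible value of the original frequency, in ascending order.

16 kHz, 28.4 kHz, 38.2 kHz

Frequencies that alias to 6.2 kHz are k·fs ± 6.2 kHz for integer k ≥ 0.
k=0: 6.2 kHz.
k=1: 16 kHz, 28.4 kHz.
k=2: 38.2 kHz, 50.6 kHz.
k=3: 60.4 kHz, 72.8 kHz.
Within [15.4 kHz, 48.2 kHz]: 16 kHz, 28.4 kHz, 38.2 kHz.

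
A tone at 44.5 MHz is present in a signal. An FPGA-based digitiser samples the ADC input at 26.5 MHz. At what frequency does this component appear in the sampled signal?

44.5 MHz mod fs = 18 MHz.
18 MHz > fs/2 = 13.25 MHz, folds to fs − 18 MHz = 8.5 MHz.

8.5 MHz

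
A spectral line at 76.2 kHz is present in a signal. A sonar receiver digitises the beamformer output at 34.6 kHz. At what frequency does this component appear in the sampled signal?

76.2 kHz mod fs = 7 kHz.
7 kHz ≤ fs/2 = 17.3 kHz, appears at 7 kHz.

7 kHz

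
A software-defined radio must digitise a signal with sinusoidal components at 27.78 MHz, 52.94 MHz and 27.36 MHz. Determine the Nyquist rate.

Highest-frequency component: 52.94 MHz.
Nyquist rate = 2 × 52.94 MHz = 105.88 MHz.

105.88 MHz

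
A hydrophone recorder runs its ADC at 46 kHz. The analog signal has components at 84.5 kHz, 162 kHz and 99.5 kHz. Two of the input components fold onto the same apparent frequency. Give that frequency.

7.5 kHz

fs/2 = 23 kHz.
84.5 kHz mod fs = 38.5 kHz.
38.5 kHz > fs/2 = 23 kHz, folds to fs − 38.5 kHz = 7.5 kHz.
162 kHz mod fs = 24 kHz.
24 kHz > fs/2 = 23 kHz, folds to fs − 24 kHz = 22 kHz.
99.5 kHz mod fs = 7.5 kHz.
7.5 kHz ≤ fs/2 = 23 kHz, appears at 7.5 kHz.
84.5 kHz and 99.5 kHz both map to 7.5 kHz.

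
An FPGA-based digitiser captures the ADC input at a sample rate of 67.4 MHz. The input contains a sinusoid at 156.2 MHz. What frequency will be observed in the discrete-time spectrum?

156.2 MHz mod fs = 21.4 MHz.
21.4 MHz ≤ fs/2 = 33.7 MHz, appears at 21.4 MHz.

21.4 MHz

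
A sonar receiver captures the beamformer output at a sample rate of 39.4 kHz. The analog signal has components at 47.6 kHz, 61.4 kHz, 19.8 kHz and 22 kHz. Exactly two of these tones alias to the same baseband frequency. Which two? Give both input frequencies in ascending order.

22 kHz, 61.4 kHz

fs/2 = 19.7 kHz.
47.6 kHz mod fs = 8.2 kHz.
8.2 kHz ≤ fs/2 = 19.7 kHz, appears at 8.2 kHz.
61.4 kHz mod fs = 22 kHz.
22 kHz > fs/2 = 19.7 kHz, folds to fs − 22 kHz = 17.4 kHz.
19.8 kHz > fs/2 = 19.7 kHz, folds to fs − 19.8 kHz = 19.6 kHz.
22 kHz > fs/2 = 19.7 kHz, folds to fs − 22 kHz = 17.4 kHz.
22 kHz and 61.4 kHz both map to 17.4 kHz.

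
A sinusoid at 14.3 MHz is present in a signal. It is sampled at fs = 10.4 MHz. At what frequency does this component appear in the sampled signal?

3.9 MHz

14.3 MHz mod fs = 3.9 MHz.
3.9 MHz ≤ fs/2 = 5.2 MHz, appears at 3.9 MHz.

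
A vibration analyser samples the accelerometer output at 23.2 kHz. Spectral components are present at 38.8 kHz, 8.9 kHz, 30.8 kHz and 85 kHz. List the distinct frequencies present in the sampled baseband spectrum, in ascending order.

fs/2 = 11.6 kHz.
38.8 kHz mod fs = 15.6 kHz.
15.6 kHz > fs/2 = 11.6 kHz, folds to fs − 15.6 kHz = 7.6 kHz.
8.9 kHz ≤ fs/2 = 11.6 kHz, passes unchanged.
30.8 kHz mod fs = 7.6 kHz.
7.6 kHz ≤ fs/2 = 11.6 kHz, appears at 7.6 kHz.
85 kHz mod fs = 15.4 kHz.
15.4 kHz > fs/2 = 11.6 kHz, folds to fs − 15.4 kHz = 7.8 kHz.
Distinct values: {7.6 kHz, 7.8 kHz, 8.9 kHz}.

7.6 kHz, 7.8 kHz, 8.9 kHz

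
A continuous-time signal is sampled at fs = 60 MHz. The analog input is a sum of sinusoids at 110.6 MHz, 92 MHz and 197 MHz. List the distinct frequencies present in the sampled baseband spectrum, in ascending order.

9.4 MHz, 17 MHz, 28 MHz

fs/2 = 30 MHz.
110.6 MHz mod fs = 50.6 MHz.
50.6 MHz > fs/2 = 30 MHz, folds to fs − 50.6 MHz = 9.4 MHz.
92 MHz mod fs = 32 MHz.
32 MHz > fs/2 = 30 MHz, folds to fs − 32 MHz = 28 MHz.
197 MHz mod fs = 17 MHz.
17 MHz ≤ fs/2 = 30 MHz, appears at 17 MHz.
Distinct values: {9.4 MHz, 17 MHz, 28 MHz}.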